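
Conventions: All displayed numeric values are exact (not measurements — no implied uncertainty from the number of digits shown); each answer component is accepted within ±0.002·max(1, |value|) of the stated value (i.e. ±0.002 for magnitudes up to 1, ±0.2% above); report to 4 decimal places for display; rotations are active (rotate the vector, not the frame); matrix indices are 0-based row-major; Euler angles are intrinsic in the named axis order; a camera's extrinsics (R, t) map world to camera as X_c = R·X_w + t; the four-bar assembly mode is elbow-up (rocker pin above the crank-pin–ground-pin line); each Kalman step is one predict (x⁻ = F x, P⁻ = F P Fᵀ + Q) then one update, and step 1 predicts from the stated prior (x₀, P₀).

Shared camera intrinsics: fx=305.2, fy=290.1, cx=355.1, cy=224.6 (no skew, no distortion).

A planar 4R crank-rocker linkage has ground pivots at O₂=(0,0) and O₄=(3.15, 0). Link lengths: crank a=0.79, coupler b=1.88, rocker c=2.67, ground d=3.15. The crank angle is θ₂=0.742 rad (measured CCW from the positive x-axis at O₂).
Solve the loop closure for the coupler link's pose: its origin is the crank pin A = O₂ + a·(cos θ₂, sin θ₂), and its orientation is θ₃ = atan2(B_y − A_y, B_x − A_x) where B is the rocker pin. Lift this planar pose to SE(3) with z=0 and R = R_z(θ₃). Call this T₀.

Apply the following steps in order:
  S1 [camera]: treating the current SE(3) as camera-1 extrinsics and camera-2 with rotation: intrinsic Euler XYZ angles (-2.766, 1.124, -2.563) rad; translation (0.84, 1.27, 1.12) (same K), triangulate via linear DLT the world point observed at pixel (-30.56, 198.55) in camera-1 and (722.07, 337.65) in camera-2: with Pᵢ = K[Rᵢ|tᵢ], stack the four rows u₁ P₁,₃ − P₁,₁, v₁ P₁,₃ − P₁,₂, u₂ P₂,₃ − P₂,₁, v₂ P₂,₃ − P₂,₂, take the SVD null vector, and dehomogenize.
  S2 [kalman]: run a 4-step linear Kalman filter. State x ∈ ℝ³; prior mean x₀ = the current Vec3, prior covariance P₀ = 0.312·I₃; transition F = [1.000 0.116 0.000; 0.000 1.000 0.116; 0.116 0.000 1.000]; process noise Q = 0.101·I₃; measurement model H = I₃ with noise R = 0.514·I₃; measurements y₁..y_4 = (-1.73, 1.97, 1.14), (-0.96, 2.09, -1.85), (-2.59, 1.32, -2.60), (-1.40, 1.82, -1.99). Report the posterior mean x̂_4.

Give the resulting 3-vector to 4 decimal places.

result = (-1.5187, 1.6457, -1.5809)

source (fourbar_fk): coupler pose = R=[0.5179 -0.8554 0.0000; 0.8554 0.5179 0.0000; 0.0000 0.0000 1.0000], t=(0.5823, 0.5339, 0.0000)
after S1 (triangulate): (-1.9886, 1.9619, 1.6824)
after S2 (kf_track): (-1.5187, 1.6457, -1.5809)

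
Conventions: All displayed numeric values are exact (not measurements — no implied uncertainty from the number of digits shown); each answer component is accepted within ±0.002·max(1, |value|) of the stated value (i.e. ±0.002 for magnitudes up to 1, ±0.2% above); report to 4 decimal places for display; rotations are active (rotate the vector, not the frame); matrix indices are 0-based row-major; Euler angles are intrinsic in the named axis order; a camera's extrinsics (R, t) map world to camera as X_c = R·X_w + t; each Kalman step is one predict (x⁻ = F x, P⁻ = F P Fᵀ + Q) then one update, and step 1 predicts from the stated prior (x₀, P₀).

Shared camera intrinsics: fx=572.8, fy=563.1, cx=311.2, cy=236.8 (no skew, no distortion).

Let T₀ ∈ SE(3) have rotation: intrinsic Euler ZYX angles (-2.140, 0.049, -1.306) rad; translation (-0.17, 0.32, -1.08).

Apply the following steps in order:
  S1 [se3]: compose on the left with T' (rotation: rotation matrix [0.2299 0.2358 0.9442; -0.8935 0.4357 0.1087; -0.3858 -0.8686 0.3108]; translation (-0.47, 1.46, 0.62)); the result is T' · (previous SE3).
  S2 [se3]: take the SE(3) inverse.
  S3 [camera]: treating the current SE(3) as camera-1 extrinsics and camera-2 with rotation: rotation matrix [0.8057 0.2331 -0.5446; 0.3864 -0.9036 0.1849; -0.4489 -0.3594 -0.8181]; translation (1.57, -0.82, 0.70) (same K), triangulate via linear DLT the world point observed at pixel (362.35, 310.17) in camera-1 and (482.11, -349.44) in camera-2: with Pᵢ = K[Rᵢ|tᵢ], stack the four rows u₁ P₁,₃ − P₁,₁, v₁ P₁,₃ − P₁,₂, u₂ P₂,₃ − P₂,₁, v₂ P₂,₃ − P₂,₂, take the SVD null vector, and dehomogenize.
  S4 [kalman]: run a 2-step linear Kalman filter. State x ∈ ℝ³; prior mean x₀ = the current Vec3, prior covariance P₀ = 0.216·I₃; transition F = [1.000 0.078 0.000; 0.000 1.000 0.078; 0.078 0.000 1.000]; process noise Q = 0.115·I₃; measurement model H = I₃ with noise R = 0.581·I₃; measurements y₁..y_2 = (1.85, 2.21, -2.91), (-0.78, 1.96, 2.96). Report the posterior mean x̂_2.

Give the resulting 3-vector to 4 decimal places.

after S1 (compose_se3): R=[-0.3684 -0.8776 0.3069; 0.1091 -0.3686 -0.9232; 0.9233 -0.3066 0.2315], t=(-1.4534, 1.6339, 0.0719)
after S2 (invert_se3): R=[-0.3684 0.1091 0.9233; -0.8776 -0.3686 -0.3066; 0.3069 -0.9232 0.2315], t=(-0.7800, -0.6511, 1.9378)
after S3 (triangulate): (-1.1273, -0.3295, 0.6315)
after S4 (kf_track): (-0.2153, 1.1167, 0.6586)

result = (-0.2153, 1.1167, 0.6586)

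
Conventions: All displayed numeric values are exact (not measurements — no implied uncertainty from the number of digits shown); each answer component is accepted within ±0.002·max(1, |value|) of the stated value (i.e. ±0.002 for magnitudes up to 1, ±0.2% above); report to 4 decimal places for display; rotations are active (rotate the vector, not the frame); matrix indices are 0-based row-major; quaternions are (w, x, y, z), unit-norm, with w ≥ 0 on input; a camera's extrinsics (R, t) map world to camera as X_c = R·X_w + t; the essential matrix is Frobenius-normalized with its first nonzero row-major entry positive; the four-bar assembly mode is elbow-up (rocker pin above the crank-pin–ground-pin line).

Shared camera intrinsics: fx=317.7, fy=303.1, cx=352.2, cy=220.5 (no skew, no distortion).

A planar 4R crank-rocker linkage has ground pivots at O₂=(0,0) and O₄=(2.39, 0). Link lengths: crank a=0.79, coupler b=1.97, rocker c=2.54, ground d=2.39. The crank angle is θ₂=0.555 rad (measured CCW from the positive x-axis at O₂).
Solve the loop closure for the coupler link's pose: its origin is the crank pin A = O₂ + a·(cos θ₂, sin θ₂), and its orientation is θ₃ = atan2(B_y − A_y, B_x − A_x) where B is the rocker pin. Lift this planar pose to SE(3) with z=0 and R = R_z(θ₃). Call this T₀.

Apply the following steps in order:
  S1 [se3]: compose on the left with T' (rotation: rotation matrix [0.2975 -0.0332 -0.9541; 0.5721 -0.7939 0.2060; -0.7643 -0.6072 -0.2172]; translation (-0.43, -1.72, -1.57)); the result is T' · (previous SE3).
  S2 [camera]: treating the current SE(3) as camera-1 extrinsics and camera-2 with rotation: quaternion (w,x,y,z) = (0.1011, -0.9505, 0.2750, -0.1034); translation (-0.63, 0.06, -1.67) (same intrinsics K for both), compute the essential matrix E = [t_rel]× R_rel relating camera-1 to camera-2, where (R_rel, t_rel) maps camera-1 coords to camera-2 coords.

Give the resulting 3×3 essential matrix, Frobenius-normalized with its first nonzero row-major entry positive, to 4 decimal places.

source (fourbar_fk): coupler pose = R=[0.3122 -0.9500 0.0000; 0.9500 0.3122 0.0000; 0.0000 0.0000 1.0000], t=(0.6714, 0.4163, 0.0000)
after S1 (compose_se3): R=[0.0614 -0.2930 -0.9541; -0.5755 -0.7914 0.2060; -0.8155 0.5365 -0.2172], t=(-0.2441, -1.6663, -2.3359)
after S2 (essential): [0.3317 0.2800 -0.0218; 0.5686 -0.0371 0.2833; -0.0315 -0.5474 0.3249]

matrix = [0.3317 0.2800 -0.0218; 0.5686 -0.0371 0.2833; -0.0315 -0.5474 0.3249]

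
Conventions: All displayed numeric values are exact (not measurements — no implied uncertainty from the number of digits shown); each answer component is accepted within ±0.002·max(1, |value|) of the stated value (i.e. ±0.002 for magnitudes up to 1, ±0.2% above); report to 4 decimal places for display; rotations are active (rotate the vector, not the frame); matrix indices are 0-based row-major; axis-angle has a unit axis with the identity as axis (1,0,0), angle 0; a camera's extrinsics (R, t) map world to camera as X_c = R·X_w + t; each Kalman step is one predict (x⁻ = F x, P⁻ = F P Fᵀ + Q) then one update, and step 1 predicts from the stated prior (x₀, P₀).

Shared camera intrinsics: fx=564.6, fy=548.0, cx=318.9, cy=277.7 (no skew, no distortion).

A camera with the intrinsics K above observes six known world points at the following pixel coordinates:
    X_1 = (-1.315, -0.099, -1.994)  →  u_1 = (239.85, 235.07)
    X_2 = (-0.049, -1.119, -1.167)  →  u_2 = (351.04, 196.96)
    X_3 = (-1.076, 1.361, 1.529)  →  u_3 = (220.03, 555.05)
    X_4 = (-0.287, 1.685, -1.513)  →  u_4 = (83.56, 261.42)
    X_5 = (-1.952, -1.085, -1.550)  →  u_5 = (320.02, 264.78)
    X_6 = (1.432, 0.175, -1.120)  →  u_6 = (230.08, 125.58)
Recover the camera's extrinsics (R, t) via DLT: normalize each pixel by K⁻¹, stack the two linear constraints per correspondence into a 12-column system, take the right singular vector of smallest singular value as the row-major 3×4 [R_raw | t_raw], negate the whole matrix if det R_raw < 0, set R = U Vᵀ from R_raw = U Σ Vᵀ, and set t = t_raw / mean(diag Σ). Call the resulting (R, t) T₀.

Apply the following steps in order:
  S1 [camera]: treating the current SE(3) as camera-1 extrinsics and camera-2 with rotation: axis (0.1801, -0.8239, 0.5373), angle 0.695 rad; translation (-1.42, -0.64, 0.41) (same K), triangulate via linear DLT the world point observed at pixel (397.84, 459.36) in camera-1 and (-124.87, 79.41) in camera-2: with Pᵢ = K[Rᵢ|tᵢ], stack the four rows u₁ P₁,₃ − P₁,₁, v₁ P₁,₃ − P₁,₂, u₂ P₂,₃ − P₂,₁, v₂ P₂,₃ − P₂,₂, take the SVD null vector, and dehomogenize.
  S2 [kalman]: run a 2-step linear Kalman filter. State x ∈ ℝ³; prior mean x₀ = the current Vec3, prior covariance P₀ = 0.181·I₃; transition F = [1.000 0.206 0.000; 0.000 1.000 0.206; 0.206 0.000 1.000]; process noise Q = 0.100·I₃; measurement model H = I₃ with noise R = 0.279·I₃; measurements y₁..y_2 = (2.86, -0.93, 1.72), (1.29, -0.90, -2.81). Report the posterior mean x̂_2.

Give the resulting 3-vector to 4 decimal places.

source (pnp_recover): camera pose = R=[0.0750 -0.9093 0.4093; -0.5270 0.3123 0.7904; -0.8465 -0.2750 -0.4558], t=(-0.1900, 0.3500, 5.1994)
after S1 (triangulate): (0.7018, -0.0040, 1.6443)
after S2 (kf_track): (1.2866, -0.5516, -0.2254)

result = (1.2866, -0.5516, -0.2254)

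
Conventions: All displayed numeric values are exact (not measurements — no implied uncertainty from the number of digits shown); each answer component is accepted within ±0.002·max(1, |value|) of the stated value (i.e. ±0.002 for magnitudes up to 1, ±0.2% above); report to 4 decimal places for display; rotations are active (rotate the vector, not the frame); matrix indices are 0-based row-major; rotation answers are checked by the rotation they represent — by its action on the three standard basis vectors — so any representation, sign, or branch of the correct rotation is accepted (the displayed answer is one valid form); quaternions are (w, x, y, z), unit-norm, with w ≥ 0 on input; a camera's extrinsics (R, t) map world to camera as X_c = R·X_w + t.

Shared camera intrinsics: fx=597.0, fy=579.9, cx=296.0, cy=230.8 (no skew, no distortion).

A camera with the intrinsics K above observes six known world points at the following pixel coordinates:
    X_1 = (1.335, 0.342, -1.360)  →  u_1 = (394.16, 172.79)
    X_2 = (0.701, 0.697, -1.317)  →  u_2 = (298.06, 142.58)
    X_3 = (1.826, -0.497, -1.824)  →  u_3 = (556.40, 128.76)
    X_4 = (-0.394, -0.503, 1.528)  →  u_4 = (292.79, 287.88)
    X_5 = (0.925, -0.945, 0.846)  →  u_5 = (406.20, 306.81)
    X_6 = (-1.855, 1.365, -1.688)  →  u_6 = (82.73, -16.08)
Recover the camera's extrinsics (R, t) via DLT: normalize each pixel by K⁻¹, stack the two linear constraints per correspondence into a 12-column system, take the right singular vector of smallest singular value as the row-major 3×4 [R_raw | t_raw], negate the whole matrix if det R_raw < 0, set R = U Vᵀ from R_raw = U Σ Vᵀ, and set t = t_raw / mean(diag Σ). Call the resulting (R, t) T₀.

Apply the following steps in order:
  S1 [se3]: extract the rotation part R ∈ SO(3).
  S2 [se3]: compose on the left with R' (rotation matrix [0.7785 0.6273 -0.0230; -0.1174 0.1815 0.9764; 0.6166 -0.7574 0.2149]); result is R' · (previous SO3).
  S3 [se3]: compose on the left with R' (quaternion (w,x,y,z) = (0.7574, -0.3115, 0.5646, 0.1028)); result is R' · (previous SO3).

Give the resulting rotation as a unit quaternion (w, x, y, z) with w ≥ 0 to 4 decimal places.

rotation (quat) = (0.0815, 0.8266, -0.4032, -0.3841)

source (pnp_recover): camera pose = R=[0.5475 -0.8223 -0.1550; 0.5669 0.2281 0.7916; -0.6156 -0.5213 0.5911], t=(0.0000, -0.1600, 5.8198)
after S1 (rot_of_se3): [0.5475 -0.8223 -0.1550; 0.5669 0.2281 0.7916; -0.6156 -0.5213 0.5911]
after S2 (compose_so3): [0.7959 -0.4851 0.3622; -0.5624 -0.3710 0.7390; -0.2241 -0.7919 -0.5681]
after S3 (compose_so3): [0.3798 -0.6038 -0.7008; -0.7291 -0.6616 0.1749; -0.5693 0.4446 -0.6916]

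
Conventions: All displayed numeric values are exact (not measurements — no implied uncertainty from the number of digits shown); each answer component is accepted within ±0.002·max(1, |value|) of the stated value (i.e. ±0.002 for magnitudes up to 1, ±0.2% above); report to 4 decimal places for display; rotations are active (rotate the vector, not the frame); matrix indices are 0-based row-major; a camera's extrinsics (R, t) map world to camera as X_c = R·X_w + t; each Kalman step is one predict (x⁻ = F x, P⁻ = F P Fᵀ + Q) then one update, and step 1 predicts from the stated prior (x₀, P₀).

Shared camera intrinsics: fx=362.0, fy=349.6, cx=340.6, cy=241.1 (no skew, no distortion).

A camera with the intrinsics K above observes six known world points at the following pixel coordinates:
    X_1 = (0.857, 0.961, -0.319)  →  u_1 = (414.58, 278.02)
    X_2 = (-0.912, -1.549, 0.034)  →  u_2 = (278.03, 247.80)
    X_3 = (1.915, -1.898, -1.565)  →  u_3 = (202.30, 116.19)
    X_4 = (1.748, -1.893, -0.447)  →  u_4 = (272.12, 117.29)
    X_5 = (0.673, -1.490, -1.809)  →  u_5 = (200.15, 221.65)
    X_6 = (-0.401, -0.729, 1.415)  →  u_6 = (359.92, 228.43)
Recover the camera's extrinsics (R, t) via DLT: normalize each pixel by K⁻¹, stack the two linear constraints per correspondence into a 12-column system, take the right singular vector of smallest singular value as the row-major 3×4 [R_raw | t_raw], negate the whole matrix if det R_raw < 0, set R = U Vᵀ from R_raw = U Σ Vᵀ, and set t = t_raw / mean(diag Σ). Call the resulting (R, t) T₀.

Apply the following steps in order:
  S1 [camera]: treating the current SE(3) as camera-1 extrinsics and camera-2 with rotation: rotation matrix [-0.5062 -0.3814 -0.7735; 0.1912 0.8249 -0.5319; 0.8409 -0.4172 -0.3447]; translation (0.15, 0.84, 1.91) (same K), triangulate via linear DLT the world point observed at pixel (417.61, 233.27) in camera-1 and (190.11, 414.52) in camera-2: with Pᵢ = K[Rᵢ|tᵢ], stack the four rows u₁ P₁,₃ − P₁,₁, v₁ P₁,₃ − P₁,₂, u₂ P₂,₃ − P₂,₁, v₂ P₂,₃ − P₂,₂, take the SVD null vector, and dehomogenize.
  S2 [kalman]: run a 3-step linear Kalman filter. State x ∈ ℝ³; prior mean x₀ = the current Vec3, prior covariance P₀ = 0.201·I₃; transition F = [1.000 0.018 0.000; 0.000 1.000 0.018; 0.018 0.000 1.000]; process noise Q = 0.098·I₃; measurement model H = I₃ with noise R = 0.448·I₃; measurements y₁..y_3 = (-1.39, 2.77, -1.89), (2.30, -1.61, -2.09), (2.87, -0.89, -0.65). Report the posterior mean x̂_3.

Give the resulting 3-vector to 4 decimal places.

source (pnp_recover): camera pose = R=[0.2991 0.7407 0.6016; -0.7091 0.5944 -0.3793; -0.6386 -0.3131 0.7030], t=(0.1999, 0.4200, 5.8497)
after S1 (triangulate): (0.8754, 0.4982, 0.5786)
after S2 (kf_track): (1.6148, -0.1818, -0.8860)

result = (1.6148, -0.1818, -0.8860)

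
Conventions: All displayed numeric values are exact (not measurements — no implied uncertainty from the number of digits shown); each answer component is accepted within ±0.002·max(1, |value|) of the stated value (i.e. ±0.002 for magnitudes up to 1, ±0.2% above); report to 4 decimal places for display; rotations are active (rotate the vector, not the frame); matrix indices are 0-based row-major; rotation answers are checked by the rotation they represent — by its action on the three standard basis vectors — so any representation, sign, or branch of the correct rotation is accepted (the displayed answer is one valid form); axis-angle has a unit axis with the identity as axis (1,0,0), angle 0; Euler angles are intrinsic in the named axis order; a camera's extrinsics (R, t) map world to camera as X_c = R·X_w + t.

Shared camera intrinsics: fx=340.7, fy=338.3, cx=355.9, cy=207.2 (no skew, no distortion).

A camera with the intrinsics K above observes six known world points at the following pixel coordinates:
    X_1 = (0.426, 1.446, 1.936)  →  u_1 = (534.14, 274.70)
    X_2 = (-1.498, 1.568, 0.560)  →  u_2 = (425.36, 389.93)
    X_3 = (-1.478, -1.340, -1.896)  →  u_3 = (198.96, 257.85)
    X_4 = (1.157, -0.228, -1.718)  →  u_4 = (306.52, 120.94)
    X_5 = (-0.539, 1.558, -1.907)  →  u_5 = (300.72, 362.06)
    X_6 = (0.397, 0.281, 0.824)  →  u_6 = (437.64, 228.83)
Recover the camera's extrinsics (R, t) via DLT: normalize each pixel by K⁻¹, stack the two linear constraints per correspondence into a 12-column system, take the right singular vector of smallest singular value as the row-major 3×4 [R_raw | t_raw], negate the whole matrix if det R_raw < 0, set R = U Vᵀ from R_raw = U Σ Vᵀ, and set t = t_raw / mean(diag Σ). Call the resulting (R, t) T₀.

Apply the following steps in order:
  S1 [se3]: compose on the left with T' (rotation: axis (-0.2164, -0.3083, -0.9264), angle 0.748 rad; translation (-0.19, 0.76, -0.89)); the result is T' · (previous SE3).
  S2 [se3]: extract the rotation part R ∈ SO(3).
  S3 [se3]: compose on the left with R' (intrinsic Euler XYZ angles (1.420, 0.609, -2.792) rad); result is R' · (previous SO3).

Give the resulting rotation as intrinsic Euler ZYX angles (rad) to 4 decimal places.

rotation (euler_zyx) = (2.4367, -1.3641, -0.8678)

source (pnp_recover): camera pose = R=[0.4205 0.5276 0.7381; -0.8696 0.4665 0.1620; -0.2589 -0.7100 0.6549], t=(0.3499, 0.4200, 5.0699)
after S1 (compose_se3): R=[-0.2094 0.8065 0.5530; -0.9748 -0.1278 -0.1828; -0.0767 -0.5773 0.8129], t=(-0.4488, 1.9970, 4.0502)
after S2 (rot_of_se3): [-0.2094 0.8065 0.5530; -0.9748 -0.1278 -0.1828; -0.0767 -0.5773 0.8129]
after S3 (compose_so3): [-0.1563 -0.9876 -0.0124; 0.1330 -0.0086 -0.9911; 0.9787 -0.1566 0.1327]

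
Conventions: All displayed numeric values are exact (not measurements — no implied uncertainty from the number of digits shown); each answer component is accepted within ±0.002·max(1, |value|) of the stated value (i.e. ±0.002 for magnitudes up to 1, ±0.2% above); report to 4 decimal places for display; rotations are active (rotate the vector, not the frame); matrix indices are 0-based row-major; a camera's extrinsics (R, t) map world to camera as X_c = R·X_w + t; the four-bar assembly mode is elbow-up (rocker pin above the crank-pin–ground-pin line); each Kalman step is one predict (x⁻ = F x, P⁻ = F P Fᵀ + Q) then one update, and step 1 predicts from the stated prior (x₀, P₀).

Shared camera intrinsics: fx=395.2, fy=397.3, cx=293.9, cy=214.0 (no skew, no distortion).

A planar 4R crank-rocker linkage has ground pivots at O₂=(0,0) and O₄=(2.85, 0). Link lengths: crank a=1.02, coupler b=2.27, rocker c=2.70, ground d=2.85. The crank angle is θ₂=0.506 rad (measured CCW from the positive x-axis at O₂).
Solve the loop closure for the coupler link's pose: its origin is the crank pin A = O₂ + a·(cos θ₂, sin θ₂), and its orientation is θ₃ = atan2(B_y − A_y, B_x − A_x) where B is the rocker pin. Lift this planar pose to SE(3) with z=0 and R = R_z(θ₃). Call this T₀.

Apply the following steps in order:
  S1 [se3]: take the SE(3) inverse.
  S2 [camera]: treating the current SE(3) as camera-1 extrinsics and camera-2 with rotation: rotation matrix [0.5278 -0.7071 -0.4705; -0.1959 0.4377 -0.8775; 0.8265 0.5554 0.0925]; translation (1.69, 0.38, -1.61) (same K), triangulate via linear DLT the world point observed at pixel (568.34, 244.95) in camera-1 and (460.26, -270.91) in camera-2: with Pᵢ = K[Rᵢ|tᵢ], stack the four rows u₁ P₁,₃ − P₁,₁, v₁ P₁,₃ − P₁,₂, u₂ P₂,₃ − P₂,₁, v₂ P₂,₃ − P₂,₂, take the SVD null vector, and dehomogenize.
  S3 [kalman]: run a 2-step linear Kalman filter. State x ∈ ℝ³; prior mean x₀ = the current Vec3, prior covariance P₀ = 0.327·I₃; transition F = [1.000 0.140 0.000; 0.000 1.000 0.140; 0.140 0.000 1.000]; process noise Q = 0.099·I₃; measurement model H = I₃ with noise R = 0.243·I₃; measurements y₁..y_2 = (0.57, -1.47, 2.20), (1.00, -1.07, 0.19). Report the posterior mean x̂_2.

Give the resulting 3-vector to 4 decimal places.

result = (0.8367, -0.5663, 1.1341)

source (fourbar_fk): coupler pose = R=[0.4445 -0.8958 0.0000; 0.8958 0.4445 0.0000; 0.0000 0.0000 1.0000], t=(0.8922, 0.4944, 0.0000)
after S1 (invert_se3): R=[0.4445 0.8958 0.0000; -0.8958 0.4445 -0.0000; 0.0000 0.0000 1.0000], t=(-0.8394, 0.5795, 0.0000)
after S2 (triangulate): (1.3467, 1.7438, 1.9026)
after S3 (kf_track): (0.8367, -0.5663, 1.1341)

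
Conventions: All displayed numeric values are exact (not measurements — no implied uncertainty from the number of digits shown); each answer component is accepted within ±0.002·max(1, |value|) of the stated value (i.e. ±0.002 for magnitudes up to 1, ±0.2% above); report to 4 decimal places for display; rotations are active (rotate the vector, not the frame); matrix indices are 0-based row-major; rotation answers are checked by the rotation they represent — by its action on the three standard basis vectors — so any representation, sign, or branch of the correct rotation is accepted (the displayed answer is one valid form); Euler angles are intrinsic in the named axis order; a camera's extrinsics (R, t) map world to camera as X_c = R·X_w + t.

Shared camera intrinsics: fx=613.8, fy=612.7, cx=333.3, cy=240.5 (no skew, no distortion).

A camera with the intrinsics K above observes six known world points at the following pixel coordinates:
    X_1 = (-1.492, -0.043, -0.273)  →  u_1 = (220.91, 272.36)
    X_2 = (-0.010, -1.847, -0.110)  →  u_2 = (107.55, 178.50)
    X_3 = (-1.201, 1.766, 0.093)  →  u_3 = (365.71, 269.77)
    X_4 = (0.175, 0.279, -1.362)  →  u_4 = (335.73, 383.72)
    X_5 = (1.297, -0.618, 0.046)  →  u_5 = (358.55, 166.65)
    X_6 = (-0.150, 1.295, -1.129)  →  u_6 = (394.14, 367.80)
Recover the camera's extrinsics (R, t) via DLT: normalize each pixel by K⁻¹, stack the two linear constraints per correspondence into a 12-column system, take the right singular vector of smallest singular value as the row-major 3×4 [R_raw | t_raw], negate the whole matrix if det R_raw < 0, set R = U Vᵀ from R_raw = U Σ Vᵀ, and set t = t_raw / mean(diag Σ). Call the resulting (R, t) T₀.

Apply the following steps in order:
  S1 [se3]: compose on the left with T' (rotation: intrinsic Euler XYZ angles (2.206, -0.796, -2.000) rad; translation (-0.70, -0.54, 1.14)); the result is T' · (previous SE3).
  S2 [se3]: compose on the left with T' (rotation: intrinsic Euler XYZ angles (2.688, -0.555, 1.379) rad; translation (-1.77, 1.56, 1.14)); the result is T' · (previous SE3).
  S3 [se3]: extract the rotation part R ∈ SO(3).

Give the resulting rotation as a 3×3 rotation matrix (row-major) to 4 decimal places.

source (pnp_recover): camera pose = R=[0.6401 0.7637 0.0840; -0.1462 0.2285 -0.9625; -0.7542 0.6038 0.2580], t=(-0.1900, -0.1300, 5.5297)
after S1 (compose_se3): R=[0.2595 -0.5084 -0.8211; 0.9637 0.1917 0.1859; 0.0628 -0.8395 0.5397], t=(-4.6787, -3.7660, -0.9561)
after S2 (compose_se3): R=[-0.7951 0.2001 -0.5726; -0.2105 0.7943 0.5699; 0.5688 0.5737 -0.5894], t=(1.1178, 6.0421, -1.7854)
after S3 (rot_of_se3): [-0.7951 0.2001 -0.5726; -0.2105 0.7943 0.5699; 0.5688 0.5737 -0.5894]

rotation (matrix) = ((-0.7951, 0.2001, -0.5726), (-0.2105, 0.7943, 0.5699), (0.5688, 0.5737, -0.5894))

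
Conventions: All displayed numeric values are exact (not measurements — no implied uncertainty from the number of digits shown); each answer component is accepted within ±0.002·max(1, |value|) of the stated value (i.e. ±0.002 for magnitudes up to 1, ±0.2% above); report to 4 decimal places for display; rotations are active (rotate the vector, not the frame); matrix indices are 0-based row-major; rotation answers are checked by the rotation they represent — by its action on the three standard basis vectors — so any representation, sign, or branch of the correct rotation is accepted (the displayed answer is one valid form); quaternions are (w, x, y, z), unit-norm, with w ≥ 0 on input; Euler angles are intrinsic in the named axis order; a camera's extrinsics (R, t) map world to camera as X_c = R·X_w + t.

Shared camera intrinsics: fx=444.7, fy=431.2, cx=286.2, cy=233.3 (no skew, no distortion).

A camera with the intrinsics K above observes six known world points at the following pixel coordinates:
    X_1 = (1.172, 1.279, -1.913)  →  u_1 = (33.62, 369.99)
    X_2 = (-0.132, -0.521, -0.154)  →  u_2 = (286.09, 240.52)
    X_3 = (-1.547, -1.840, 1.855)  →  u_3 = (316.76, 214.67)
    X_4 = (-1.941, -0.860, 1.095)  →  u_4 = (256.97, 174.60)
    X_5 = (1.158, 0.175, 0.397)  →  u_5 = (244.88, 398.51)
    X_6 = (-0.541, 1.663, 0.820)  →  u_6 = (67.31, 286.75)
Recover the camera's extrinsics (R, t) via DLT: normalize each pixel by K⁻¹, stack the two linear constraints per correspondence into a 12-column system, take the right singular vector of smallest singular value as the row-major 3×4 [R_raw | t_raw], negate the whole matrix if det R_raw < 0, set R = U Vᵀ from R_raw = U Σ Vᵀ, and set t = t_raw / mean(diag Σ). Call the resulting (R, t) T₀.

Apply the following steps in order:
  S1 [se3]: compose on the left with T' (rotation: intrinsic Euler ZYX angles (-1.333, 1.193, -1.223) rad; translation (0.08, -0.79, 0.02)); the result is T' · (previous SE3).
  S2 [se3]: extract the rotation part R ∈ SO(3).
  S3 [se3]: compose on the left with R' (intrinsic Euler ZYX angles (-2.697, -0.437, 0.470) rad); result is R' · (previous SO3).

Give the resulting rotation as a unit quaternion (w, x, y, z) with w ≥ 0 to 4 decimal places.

source (pnp_recover): camera pose = R=[0.2891 -0.9419 -0.1709; 0.8425 0.1656 0.5125; -0.4545 -0.2922 0.8415], t=(-0.4800, 0.3500, 4.3098)
after S1 (compose_se3): R=[-0.3184 -0.3498 0.8811; 0.7188 0.5169 0.4650; -0.6181 0.7813 0.0869], t=(4.3415, -0.6651, 0.8866)
after S2 (rot_of_se3): [-0.3184 -0.3498 0.8811; 0.7188 0.5169 0.4650; -0.6181 0.7813 0.0869]
after S3 (compose_so3): [0.5702 0.6878 -0.4492; -0.7482 0.2091 -0.6296; -0.3391 0.6952 0.6339]

rotation (quat) = (0.7767, 0.4264, -0.0355, -0.4622)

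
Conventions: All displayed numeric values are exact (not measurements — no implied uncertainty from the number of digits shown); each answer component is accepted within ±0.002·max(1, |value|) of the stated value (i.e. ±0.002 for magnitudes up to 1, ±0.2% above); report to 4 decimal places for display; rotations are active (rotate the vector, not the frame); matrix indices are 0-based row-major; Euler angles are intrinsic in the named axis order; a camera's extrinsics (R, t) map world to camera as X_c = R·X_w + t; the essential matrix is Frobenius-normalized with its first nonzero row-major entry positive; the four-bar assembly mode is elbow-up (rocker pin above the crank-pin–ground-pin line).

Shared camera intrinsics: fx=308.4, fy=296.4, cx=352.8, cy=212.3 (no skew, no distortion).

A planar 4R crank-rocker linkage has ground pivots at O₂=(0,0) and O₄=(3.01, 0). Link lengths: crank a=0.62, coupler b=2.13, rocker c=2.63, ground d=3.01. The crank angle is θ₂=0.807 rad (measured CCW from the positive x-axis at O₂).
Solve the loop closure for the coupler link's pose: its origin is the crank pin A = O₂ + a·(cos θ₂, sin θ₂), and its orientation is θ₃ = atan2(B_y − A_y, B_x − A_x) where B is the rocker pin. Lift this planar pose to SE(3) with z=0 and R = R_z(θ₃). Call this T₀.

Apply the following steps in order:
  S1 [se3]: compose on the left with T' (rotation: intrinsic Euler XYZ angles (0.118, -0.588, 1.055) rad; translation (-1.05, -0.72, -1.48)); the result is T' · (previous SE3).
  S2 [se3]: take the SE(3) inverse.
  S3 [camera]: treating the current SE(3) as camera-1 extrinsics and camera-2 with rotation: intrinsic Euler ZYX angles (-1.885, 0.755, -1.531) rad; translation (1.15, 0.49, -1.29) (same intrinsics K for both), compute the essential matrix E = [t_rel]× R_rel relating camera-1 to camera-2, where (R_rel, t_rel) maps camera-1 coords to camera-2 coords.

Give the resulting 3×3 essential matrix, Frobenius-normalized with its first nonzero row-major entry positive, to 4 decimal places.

matrix = [0.1332 -0.6087 -0.3341; 0.0346 -0.0835 0.1415; 0.1323 -0.2993 0.6041]

source (fourbar_fk): coupler pose = R=[0.5523 -0.8336 0.0000; 0.8336 0.5523 0.0000; 0.0000 0.0000 1.0000], t=(0.4288, 0.4478, 0.0000)
after S1 (compose_se3): R=[-0.3767 -0.7419 -0.5547; 0.9150 -0.3914 -0.0980; -0.1444 -0.5444 0.8263], t=(-1.1981, -0.1186, -1.5081)
after S2 (invert_se3): R=[-0.3767 0.9150 -0.1444; -0.7419 -0.3914 -0.5444; -0.5547 -0.0980 0.8263], t=(-0.5607, -1.7564, 0.5699)
after S3 (essential): [0.1332 -0.6087 -0.3341; 0.0346 -0.0835 0.1415; 0.1323 -0.2993 0.6041]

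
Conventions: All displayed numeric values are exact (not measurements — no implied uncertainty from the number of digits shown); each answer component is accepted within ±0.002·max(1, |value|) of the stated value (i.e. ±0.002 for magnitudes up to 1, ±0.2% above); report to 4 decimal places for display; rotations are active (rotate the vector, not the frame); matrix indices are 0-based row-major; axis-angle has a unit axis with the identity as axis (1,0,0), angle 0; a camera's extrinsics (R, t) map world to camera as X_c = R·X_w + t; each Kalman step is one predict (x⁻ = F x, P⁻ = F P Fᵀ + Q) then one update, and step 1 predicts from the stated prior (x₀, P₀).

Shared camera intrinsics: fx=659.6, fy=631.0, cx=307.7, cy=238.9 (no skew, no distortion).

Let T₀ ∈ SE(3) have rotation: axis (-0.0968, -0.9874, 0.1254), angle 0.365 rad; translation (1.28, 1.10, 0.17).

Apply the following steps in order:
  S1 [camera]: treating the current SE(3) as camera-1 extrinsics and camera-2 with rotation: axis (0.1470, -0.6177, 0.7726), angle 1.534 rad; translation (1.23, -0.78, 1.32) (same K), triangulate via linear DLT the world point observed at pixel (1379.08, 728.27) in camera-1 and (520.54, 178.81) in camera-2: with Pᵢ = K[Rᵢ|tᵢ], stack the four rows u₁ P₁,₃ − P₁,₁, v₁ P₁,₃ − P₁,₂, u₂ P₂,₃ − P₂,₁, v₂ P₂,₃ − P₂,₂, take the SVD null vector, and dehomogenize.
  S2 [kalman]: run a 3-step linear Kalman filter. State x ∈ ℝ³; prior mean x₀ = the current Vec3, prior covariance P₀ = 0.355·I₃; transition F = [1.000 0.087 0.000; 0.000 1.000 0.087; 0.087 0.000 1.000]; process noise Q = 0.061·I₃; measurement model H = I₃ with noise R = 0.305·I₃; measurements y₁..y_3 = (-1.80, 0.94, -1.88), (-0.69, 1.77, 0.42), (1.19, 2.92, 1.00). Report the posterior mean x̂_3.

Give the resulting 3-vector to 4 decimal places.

result = (0.2986, 1.8044, 0.3078)

after S1 (triangulate): (1.4973, -0.0572, 0.8260)
after S2 (kf_track): (0.2986, 1.8044, 0.3078)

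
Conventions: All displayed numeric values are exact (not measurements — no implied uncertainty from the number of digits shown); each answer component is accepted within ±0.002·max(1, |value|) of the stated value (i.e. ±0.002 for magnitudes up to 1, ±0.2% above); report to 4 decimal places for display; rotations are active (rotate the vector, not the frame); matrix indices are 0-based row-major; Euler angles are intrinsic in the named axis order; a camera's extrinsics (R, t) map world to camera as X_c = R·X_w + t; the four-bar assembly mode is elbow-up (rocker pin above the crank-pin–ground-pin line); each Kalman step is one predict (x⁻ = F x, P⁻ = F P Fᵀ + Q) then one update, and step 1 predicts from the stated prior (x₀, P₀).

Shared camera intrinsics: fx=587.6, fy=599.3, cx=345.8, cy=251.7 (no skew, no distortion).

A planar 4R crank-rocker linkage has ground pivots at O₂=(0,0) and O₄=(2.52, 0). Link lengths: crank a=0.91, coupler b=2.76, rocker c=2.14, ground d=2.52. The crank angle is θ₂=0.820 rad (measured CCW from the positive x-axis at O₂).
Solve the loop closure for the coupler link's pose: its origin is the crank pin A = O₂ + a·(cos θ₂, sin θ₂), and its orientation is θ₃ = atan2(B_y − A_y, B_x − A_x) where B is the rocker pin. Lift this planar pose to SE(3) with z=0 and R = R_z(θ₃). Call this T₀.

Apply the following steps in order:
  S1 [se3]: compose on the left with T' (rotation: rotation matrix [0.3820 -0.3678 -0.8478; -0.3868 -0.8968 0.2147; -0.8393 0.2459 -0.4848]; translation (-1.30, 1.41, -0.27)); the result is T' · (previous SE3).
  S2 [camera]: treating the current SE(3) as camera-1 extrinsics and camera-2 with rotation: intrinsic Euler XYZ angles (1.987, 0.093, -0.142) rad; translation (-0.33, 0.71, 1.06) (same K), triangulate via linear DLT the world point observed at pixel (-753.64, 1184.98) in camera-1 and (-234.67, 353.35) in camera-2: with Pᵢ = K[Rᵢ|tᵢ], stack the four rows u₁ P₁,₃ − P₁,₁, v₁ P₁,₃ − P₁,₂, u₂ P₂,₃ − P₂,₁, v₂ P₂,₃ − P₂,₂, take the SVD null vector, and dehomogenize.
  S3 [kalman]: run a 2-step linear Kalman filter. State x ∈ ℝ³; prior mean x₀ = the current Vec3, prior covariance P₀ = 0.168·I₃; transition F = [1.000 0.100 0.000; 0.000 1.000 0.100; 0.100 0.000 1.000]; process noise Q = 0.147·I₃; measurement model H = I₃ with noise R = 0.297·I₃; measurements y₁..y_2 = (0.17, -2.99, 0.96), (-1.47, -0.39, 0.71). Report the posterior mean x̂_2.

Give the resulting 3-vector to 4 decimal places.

source (fourbar_fk): coupler pose = R=[0.8567 -0.5157 0.0000; 0.5157 0.8567 0.0000; 0.0000 0.0000 1.0000], t=(0.6208, 0.6653, 0.0000)
after S1 (compose_se3): R=[0.1376 -0.5121 -0.8478; -0.7939 -0.5689 0.2147; -0.5923 0.6436 -0.4848], t=(-1.3075, 0.5732, -0.6274)
after S2 (triangulate): (-1.7221, 0.7416, -0.1692)
after S3 (kf_track): (-1.1467, -0.7540, 0.4737)

result = (-1.1467, -0.7540, 0.4737)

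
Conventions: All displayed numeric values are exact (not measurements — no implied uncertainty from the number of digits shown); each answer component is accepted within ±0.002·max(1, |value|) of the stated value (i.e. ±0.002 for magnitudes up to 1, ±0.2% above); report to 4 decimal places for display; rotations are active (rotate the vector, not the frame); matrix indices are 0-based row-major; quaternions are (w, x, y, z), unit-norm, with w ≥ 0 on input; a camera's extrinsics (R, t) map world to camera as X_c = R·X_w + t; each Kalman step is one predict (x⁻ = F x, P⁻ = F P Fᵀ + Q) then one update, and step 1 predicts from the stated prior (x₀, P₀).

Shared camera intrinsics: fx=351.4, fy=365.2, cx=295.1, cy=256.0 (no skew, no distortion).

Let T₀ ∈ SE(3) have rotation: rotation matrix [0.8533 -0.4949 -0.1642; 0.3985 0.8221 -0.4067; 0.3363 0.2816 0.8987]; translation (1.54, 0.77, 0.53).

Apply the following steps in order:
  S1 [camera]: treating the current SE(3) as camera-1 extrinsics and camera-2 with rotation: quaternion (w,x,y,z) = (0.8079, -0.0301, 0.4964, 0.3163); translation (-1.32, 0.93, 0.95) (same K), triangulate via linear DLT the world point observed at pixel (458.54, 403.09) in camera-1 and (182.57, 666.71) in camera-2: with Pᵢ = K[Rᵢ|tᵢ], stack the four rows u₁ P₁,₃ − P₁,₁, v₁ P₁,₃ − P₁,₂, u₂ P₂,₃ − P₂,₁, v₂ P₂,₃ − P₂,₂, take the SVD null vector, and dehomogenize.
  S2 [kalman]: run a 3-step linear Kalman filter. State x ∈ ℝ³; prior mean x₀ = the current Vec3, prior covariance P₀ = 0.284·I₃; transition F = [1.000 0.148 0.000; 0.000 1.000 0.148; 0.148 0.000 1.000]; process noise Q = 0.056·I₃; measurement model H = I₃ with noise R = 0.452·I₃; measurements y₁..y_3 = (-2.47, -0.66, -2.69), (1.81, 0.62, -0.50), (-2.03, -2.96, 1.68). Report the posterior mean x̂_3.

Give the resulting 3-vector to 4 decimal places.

result = (-0.7097, -0.7827, 0.0338)

after S1 (triangulate): (0.0374, 0.7660, 1.4430)
after S2 (kf_track): (-0.7097, -0.7827, 0.0338)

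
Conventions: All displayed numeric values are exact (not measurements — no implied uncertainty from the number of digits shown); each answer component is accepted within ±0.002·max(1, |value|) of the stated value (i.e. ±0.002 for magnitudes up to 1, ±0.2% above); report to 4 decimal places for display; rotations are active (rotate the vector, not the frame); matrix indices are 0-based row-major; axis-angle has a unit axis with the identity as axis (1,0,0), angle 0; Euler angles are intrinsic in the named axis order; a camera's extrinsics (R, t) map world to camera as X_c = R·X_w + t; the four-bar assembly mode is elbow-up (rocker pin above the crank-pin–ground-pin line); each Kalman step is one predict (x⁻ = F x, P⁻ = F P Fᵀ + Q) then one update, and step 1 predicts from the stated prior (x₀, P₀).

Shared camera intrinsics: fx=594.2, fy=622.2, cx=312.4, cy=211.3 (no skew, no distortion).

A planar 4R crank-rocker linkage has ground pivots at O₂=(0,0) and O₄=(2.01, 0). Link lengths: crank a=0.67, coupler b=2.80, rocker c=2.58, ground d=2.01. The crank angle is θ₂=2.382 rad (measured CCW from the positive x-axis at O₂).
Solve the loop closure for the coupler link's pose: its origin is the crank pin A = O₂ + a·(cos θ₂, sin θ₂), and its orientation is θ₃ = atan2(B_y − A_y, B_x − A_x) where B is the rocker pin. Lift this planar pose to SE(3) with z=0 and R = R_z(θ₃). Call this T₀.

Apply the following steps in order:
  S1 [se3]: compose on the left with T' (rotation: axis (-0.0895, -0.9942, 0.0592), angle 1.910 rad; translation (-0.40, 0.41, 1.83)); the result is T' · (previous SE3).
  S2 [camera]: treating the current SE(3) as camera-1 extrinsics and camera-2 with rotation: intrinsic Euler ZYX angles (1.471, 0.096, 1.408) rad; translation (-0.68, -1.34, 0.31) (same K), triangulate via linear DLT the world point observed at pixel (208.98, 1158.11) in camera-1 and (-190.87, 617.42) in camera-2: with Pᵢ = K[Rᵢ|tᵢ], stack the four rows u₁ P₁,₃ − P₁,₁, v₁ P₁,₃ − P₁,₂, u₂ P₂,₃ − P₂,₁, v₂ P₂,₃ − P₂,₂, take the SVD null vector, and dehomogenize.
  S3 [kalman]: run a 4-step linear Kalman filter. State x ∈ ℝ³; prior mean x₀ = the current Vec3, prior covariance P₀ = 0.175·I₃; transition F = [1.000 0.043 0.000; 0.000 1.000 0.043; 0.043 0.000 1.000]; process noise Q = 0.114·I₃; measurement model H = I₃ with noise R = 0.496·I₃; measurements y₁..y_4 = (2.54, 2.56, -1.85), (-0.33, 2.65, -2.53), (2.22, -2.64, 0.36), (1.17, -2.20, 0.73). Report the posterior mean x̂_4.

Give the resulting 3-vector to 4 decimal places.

source (fourbar_fk): coupler pose = R=[0.6810 -0.7323 0.0000; 0.7323 0.6810 0.0000; 0.0000 0.0000 1.0000], t=(-0.4858, 0.4614, 0.0000)
after S1 (compose_se3): R=[-0.1733 0.2786 -0.9447; 0.8398 0.5428 0.0060; 0.5144 -0.7923 -0.3280], t=(-0.2146, 0.7796, 1.3028)
after S2 (triangulate): (1.7807, 0.6433, -0.0465)
after S3 (kf_track): (1.4372, -0.7779, -0.1300)

result = (1.4372, -0.7779, -0.1300)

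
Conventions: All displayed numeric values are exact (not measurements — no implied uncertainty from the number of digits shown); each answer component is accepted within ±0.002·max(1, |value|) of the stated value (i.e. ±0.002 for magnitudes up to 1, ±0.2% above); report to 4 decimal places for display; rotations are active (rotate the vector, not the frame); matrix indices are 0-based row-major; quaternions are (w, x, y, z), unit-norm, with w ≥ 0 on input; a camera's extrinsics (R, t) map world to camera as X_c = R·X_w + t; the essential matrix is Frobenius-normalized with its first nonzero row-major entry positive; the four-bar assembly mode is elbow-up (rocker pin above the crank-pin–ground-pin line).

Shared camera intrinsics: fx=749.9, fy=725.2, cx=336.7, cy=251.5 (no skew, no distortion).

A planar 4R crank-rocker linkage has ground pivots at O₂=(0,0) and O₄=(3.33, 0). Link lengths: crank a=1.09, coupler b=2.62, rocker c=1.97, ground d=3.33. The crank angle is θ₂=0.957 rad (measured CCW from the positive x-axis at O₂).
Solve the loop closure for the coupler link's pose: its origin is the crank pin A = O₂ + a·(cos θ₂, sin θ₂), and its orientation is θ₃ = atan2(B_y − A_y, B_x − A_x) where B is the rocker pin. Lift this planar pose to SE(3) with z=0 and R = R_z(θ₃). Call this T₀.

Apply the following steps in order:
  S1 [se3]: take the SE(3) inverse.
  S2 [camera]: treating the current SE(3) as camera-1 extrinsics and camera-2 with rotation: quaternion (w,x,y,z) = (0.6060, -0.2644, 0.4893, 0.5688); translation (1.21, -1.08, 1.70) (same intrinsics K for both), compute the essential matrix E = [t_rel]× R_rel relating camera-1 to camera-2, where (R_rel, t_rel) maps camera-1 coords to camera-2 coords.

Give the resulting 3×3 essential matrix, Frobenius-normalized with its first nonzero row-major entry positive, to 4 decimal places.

matrix = [0.0934 0.1806 0.6639; 0.2168 0.5927 -0.1333; 0.0798 0.2339 -0.2021]

source (fourbar_fk): coupler pose = R=[0.9153 -0.4028 0.0000; 0.4028 0.9153 0.0000; 0.0000 0.0000 1.0000], t=(0.6278, 0.8910, 0.0000)
after S1 (invert_se3): R=[0.9153 0.4028 0.0000; -0.4028 0.9153 0.0000; 0.0000 0.0000 1.0000], t=(-0.9335, -0.5627, 0.0000)
after S2 (essential): [0.0934 0.1806 0.6639; 0.2168 0.5927 -0.1333; 0.0798 0.2339 -0.2021]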